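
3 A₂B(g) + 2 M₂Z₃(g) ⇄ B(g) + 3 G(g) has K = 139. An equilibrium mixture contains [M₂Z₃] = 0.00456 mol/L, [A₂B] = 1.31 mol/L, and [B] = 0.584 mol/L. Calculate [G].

At equilibrium, K = [B]·[G]³ / ([A₂B]³·[M₂Z₃]²) = 139.
(0.584)·([G])³ / ((1.31)³·(0.00456)²) = 139
[G]³ = 0.0111 ⇒ [G] = 0.223 mol/L

[G] = 0.223 mol/L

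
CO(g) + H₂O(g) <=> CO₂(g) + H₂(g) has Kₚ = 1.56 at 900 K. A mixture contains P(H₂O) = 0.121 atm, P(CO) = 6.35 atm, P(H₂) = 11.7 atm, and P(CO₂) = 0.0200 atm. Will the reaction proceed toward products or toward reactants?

in the forward direction

Qₚ = P(CO₂)·P(H₂) / (P(CO)·P(H₂O)) = (0.0200)·(11.7) / ((6.35)·(0.121)) = 0.305
Qₚ = 0.305 < Kₚ = 1.56, so the forward reaction proceeds.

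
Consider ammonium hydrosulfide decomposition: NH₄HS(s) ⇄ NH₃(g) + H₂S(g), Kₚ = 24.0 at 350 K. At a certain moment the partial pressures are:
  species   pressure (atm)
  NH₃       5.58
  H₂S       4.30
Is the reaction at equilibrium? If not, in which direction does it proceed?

no net change (already at equilibrium)

(NH₄HS is a pure solid — omitted from Qₚ.)
Qₚ = P(NH₃)·P(H₂S) = (5.58)·(4.30) = 24.0
Qₚ = 24.0 = Kₚ, so the system is already at equilibrium.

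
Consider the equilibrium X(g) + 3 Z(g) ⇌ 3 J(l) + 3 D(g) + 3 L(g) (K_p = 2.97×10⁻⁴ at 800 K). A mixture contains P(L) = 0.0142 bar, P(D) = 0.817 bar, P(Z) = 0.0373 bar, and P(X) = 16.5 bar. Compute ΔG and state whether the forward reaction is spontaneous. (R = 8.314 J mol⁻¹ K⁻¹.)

ΔG = 12.1 kJ/mol; the forward reaction is non-spontaneous

(J is a pure liquid — omitted from Q_p.)
Q_p = P(D)³·P(L)³ / (P(X)·P(Z)³) = (0.817)³·(0.0142)³ / ((16.5)·(0.0373)³) = 0.00182
ΔG = RT ln(Q_p/K_p) = (8.314 J mol⁻¹ K⁻¹)(800 K) × ln(0.00182/2.97×10⁻⁴)
   = (6.651 kJ/mol)(1.813) = 12.1 kJ/mol
ΔG > 0, so the forward reaction is non-spontaneous (proceeds in reverse).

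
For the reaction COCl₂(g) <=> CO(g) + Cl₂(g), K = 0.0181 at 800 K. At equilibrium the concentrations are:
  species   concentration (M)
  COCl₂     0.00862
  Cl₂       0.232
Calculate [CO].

At equilibrium, K = [CO]·[Cl₂] / [COCl₂] = 0.0181.
([CO])·(0.232) / (0.00862) = 0.0181
[CO] = 6.73×10⁻⁴ M

[CO] = 6.73×10⁻⁴ M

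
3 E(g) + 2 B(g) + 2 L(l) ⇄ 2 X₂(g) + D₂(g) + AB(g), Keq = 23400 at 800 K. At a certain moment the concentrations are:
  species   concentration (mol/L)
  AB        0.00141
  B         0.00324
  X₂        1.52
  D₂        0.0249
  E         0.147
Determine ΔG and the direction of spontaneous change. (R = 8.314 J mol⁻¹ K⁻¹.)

(L is a pure liquid — omitted from Q.)
Q = [X₂]²·[D₂]·[AB] / ([E]³·[B]²) = (1.52)²·(0.0249)·(0.00141) / ((0.147)³·(0.00324)²) = 2430
ΔG = RT ln(Q/Keq) = (8.314 J mol⁻¹ K⁻¹)(800 K) × ln(2430/23400)
   = (6.651 kJ/mol)(-2.265) = -15.1 kJ/mol
ΔG < 0, so the forward reaction is spontaneous (proceeds forward).

ΔG = -15.1 kJ/mol; the forward reaction is spontaneous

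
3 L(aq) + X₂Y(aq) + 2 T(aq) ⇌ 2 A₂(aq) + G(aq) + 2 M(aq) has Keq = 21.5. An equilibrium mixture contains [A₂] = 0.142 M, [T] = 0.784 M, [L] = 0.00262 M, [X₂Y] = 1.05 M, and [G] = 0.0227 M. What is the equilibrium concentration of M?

[M] = 0.0233 M

At equilibrium, Keq = [A₂]²·[G]·[M]² / ([L]³·[X₂Y]·[T]²) = 21.5.
(0.142)²·(0.0227)·([M])² / ((0.00262)³·(1.05)·(0.784)²) = 21.5
[M]² = 5.45×10⁻⁴ ⇒ [M] = 0.0233 M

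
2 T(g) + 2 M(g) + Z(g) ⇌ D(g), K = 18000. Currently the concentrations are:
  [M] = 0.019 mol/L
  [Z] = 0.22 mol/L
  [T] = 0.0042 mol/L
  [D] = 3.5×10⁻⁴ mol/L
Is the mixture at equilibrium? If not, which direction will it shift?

Q = [D] / ([T]²·[M]²·[Z]) = (3.5×10⁻⁴) / ((0.0042)²·(0.019)²·(0.22)) = 2.5×10⁵
Q = 2.5×10⁵ > K = 18000: net reverse reaction.

no; Q > K, reaction proceeds in reverse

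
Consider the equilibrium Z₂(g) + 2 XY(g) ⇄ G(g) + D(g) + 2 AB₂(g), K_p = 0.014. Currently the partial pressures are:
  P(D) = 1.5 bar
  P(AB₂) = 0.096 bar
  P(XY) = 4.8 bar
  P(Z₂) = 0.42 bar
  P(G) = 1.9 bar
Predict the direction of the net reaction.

forward (toward products)

Q_p = P(G)·P(D)·P(AB₂)² / (P(Z₂)·P(XY)²) = (1.9)·(1.5)·(0.096)² / ((0.42)·(4.8)²) = 0.0027
Q_p = 0.0027 < K_p = 0.014, so the forward reaction proceeds.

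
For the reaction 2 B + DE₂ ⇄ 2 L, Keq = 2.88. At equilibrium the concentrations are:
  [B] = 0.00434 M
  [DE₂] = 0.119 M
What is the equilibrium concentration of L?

At equilibrium, Keq = [L]² / ([B]²·[DE₂]) = 2.88.
([L])² / ((0.00434)²·(0.119)) = 2.88
[L]² = 6.46×10⁻⁶ ⇒ [L] = 0.00254 M

[L] = 0.00254 M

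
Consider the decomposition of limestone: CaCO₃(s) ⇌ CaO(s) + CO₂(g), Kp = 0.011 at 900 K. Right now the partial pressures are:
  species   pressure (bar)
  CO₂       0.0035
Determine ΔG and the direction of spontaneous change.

ΔG = -8.57 kJ/mol; the forward reaction is spontaneous

(CaCO₃, CaO are pure solids — omitted from Qp.)
Qp = P(CO₂) = 0.00350
ΔG = RT ln(Qp/Kp) = (8.314 J mol⁻¹ K⁻¹)(900 K) × ln(0.00350/0.011)
   = (7.483 kJ/mol)(-1.145) = -8.57 kJ/mol
ΔG < 0, so the forward reaction is spontaneous (proceeds forward).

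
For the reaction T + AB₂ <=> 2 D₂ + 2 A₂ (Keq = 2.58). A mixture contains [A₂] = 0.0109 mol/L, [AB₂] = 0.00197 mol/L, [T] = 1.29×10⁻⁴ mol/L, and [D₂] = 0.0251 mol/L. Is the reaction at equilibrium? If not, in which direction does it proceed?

Q = [D₂]²·[A₂]² / ([T]·[AB₂]) = (0.0251)²·(0.0109)² / ((1.29×10⁻⁴)·(0.00197)) = 0.295
Q = 0.295 < Keq = 2.58, so the forward reaction proceeds.

in the forward direction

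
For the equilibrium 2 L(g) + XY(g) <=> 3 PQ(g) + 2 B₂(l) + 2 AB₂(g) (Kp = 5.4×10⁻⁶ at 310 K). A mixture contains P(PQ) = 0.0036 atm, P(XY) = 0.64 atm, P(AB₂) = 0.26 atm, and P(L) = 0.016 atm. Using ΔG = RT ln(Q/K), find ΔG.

(B₂ is a pure liquid — omitted from Qp.)
Qp = P(PQ)³·P(AB₂)² / (P(L)²·P(XY)) = (0.0036)³·(0.26)² / ((0.016)²·(0.64)) = 1.93×10⁻⁵
ΔG = RT ln(Qp/Kp) = (8.314 J mol⁻¹ K⁻¹)(310 K) × ln(1.93×10⁻⁵/5.4×10⁻⁶)
   = (2.577 kJ/mol)(1.274) = 3.28 kJ/mol
ΔG > 0, so the forward reaction is non-spontaneous (proceeds in reverse).

ΔG = 3.28 kJ/mol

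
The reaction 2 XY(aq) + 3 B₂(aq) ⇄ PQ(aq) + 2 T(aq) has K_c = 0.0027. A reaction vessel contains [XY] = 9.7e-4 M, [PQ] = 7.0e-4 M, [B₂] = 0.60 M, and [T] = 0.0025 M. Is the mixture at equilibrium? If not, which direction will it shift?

Q_c = [PQ]·[T]² / ([XY]²·[B₂]³) = (7.0e-4)·(0.0025)² / ((9.7e-4)²·(0.60)³) = 0.022
Q_c = 0.022 > K_c = 0.0027: net reverse reaction.

no; Q > K, reaction proceeds in reverse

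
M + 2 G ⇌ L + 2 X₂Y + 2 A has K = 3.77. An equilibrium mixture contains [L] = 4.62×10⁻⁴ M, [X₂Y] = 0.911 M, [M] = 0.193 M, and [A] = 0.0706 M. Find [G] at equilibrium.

At equilibrium, K = [L]·[X₂Y]²·[A]² / ([M]·[G]²) = 3.77.
(4.62×10⁻⁴)·(0.911)²·(0.0706)² / ((0.193)·([G])²) = 3.77
[G]² = 2.63×10⁻⁶ ⇒ [G] = 0.00162 M

[G] = 0.00162 M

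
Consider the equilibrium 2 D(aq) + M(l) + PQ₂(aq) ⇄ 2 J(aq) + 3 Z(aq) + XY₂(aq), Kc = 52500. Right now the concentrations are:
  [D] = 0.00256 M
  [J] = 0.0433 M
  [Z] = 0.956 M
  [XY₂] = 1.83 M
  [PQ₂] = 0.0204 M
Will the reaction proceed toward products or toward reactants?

(M is a pure liquid — omitted from Qc.)
Qc = [J]²·[Z]³·[XY₂] / ([D]²·[PQ₂]) = (0.0433)²·(0.956)³·(1.83) / ((0.00256)²·(0.0204)) = 22400
Qc = 22400 < Kc = 52500, so the forward reaction proceeds.

toward products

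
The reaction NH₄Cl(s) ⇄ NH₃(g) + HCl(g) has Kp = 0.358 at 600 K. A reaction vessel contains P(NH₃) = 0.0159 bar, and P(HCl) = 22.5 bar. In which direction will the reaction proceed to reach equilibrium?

(NH₄Cl is a pure solid — omitted from Qp.)
Qp = P(NH₃)·P(HCl) = (0.0159)·(22.5) = 0.358
Qp = 0.358 = Kp, so the system is already at equilibrium.

at equilibrium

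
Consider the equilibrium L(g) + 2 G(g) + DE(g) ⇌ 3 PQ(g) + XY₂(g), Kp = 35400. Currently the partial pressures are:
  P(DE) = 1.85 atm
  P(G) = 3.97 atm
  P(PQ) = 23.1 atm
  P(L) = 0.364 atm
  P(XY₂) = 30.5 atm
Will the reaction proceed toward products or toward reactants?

at equilibrium

Qp = P(PQ)³·P(XY₂) / (P(L)·P(G)²·P(DE)) = (23.1)³·(30.5) / ((0.364)·(3.97)²·(1.85)) = 35400
Qp = 35400 = Kp, so the system is already at equilibrium.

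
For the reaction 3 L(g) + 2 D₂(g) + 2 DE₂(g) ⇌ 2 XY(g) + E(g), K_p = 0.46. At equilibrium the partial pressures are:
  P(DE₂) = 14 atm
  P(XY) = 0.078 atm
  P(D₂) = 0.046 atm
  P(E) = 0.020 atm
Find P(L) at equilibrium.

At equilibrium, K_p = P(XY)²·P(E) / (P(L)³·P(D₂)²·P(DE₂)²) = 0.46.
(0.078)²·(0.020) / ((P(L))³·(0.046)²·(14)²) = 0.46
P(L)³ = 6.38×10⁻⁴ ⇒ P(L) = 0.086 atm

P(L) = 0.086 atm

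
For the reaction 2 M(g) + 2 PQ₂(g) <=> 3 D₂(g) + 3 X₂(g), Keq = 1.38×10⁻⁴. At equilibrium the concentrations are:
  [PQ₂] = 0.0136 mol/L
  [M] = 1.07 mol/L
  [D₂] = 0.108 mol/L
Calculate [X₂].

At equilibrium, Keq = [D₂]³·[X₂]³ / ([M]²·[PQ₂]²) = 1.38×10⁻⁴.
(0.108)³·([X₂])³ / ((1.07)²·(0.0136)²) = 1.38×10⁻⁴
[X₂]³ = 2.32×10⁻⁵ ⇒ [X₂] = 0.0285 mol/L

[X₂] = 0.0285 mol/L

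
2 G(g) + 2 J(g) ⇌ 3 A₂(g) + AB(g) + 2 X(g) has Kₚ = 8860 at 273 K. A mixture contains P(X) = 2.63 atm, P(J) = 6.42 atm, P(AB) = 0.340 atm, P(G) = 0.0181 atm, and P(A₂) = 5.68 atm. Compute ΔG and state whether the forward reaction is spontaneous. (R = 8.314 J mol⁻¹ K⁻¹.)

ΔG = 2.91 kJ/mol; the forward reaction is non-spontaneous

Qₚ = P(A₂)³·P(AB)·P(X)² / (P(G)²·P(J)²) = (5.68)³·(0.340)·(2.63)² / ((0.0181)²·(6.42)²) = 31900
ΔG = RT ln(Qₚ/Kₚ) = (8.314 J mol⁻¹ K⁻¹)(273 K) × ln(31900/8860)
   = (2.270 kJ/mol)(1.281) = 2.91 kJ/mol
ΔG > 0, so the forward reaction is non-spontaneous (proceeds in reverse).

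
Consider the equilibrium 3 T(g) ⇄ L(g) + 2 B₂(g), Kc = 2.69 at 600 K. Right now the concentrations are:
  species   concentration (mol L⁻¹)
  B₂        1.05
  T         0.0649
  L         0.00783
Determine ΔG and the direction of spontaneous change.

ΔG = 12.3 kJ/mol; the forward reaction is non-spontaneous

Qc = [L]·[B₂]² / [T]³ = (0.00783)·(1.05)² / (0.0649)³ = 31.6
ΔG = RT ln(Qc/Kc) = (8.314 J mol⁻¹ K⁻¹)(600 K) × ln(31.6/2.69)
   = (4.988 kJ/mol)(2.464) = 12.3 kJ/mol
ΔG > 0, so the forward reaction is non-spontaneous (proceeds in reverse).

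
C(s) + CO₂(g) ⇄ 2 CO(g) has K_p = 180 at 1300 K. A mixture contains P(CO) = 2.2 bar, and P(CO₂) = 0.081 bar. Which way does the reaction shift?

forward (toward products)

(C is a pure solid — omitted from Q_p.)
Q_p = P(CO)² / P(CO₂) = (2.2)² / (0.081) = 60
Q_p = 60 < K_p = 180, so the forward reaction proceeds.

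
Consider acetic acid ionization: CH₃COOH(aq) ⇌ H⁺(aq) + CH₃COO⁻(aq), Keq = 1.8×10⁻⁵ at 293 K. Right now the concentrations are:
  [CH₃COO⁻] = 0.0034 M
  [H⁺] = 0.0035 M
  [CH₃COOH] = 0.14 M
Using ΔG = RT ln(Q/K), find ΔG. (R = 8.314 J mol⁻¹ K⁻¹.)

ΔG = 3.78 kJ/mol

Q = [H⁺]·[CH₃COO⁻] / [CH₃COOH] = (0.0035)·(0.0034) / (0.14) = 8.50×10⁻⁵
ΔG = RT ln(Q/Keq) = (8.314 J mol⁻¹ K⁻¹)(293 K) × ln(8.50×10⁻⁵/1.8×10⁻⁵)
   = (2.436 kJ/mol)(1.552) = 3.78 kJ/mol
ΔG > 0, so the forward reaction is non-spontaneous (proceeds in reverse).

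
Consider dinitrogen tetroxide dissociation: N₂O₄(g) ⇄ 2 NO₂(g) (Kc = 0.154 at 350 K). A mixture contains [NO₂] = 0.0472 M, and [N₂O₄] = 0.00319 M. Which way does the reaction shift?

to the left

Qc = [NO₂]² / [N₂O₄] = (0.0472)² / (0.00319) = 0.698
Qc = 0.698 > Kc = 0.154, so the reverse reaction proceeds.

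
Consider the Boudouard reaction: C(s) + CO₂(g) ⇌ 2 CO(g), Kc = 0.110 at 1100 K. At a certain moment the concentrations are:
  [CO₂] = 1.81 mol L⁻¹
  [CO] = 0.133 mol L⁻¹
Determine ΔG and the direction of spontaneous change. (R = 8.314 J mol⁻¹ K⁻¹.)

(C is a pure solid — omitted from Qc.)
Qc = [CO]² / [CO₂] = (0.133)² / (1.81) = 0.00977
ΔG = RT ln(Qc/Kc) = (8.314 J mol⁻¹ K⁻¹)(1100 K) × ln(0.00977/0.110)
   = (9.145 kJ/mol)(-2.421) = -22.1 kJ/mol
ΔG < 0, so the forward reaction is spontaneous (proceeds forward).

ΔG = -22.1 kJ/mol; the forward reaction is spontaneous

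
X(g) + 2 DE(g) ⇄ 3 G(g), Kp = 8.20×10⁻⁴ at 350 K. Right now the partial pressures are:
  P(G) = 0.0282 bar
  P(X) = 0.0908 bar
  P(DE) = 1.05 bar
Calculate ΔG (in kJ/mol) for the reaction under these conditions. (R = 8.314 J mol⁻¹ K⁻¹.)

ΔG = -3.78 kJ/mol

Qp = P(G)³ / (P(X)·P(DE)²) = (0.0282)³ / ((0.0908)·(1.05)²) = 2.24×10⁻⁴
ΔG = RT ln(Qp/Kp) = (8.314 J mol⁻¹ K⁻¹)(350 K) × ln(2.24×10⁻⁴/8.20×10⁻⁴)
   = (2.910 kJ/mol)(-1.298) = -3.78 kJ/mol
ΔG < 0, so the forward reaction is spontaneous (proceeds forward).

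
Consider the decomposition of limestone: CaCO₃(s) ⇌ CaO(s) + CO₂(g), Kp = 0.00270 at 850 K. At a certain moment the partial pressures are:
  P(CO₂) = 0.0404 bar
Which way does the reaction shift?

to the left

(CaCO₃, CaO are pure solids — omitted from Qp.)
Qp = P(CO₂) = 0.0404
Qp = 0.0404 > Kp = 0.00270, so the reverse reaction proceeds.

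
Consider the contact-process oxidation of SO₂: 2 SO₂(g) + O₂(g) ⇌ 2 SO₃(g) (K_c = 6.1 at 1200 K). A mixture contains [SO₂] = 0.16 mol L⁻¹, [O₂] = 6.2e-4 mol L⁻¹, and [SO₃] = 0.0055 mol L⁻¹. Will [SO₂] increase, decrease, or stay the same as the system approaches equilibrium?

Q_c = [SO₃]² / ([SO₂]²·[O₂]) = (0.0055)² / ((0.16)²·(6.2e-4)) = 1.9
Q_c = 1.9 < K_c = 6.1: net forward reaction.
SO₂ is a reactant, so it decreases.

decrease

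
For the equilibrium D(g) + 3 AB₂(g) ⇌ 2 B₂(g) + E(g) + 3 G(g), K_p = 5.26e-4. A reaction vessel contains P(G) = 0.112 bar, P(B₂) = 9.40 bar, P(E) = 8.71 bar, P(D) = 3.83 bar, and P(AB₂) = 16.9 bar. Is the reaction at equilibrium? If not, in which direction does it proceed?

toward products

Q_p = P(B₂)²·P(E)·P(G)³ / (P(D)·P(AB₂)³) = (9.40)²·(8.71)·(0.112)³ / ((3.83)·(16.9)³) = 5.85e-5
Q_p = 5.85e-5 < K_p = 5.26e-4, so the forward reaction proceeds.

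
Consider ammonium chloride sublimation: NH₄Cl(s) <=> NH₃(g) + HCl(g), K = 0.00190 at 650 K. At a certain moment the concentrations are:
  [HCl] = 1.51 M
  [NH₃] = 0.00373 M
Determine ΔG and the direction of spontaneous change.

(NH₄Cl is a pure solid — omitted from Q.)
Q = [NH₃]·[HCl] = (0.00373)·(1.51) = 0.00563
ΔG = RT ln(Q/K) = (8.314 J mol⁻¹ K⁻¹)(650 K) × ln(0.00563/0.00190)
   = (5.404 kJ/mol)(1.086) = 5.87 kJ/mol
ΔG > 0, so the forward reaction is non-spontaneous (proceeds in reverse).

ΔG = 5.87 kJ/mol; the forward reaction is non-spontaneous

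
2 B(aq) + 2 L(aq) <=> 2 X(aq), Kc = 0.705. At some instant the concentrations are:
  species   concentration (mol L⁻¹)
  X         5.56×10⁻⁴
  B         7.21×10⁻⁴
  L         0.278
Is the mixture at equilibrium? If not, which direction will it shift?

no; Q > K, reaction proceeds in reverse

Qc = [X]² / ([B]²·[L]²) = (5.56×10⁻⁴)² / ((7.21×10⁻⁴)²·(0.278)²) = 7.69
Qc = 7.69 > Kc = 0.705: net reverse reaction.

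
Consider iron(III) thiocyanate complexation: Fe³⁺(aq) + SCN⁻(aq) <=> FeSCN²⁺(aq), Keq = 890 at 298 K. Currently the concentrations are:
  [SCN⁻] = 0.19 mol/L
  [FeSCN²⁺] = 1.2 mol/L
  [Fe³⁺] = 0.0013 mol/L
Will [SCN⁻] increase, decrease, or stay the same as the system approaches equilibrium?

increase

Q = [FeSCN²⁺] / ([Fe³⁺]·[SCN⁻]) = (1.2) / ((0.0013)·(0.19)) = 4900
Q = 4900 > Keq = 890: net reverse reaction.
SCN⁻ is a reactant, so it increases.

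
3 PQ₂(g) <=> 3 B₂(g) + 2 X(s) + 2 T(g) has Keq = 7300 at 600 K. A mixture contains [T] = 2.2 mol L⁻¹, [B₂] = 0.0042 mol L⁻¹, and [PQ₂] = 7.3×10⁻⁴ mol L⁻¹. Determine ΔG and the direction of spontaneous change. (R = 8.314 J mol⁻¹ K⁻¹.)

ΔG = -10.3 kJ/mol; the forward reaction is spontaneous

(X is a pure solid — omitted from Q.)
Q = [B₂]³·[T]² / [PQ₂]³ = (0.0042)³·(2.2)² / (7.3×10⁻⁴)³ = 922
ΔG = RT ln(Q/Keq) = (8.314 J mol⁻¹ K⁻¹)(600 K) × ln(922/7300)
   = (4.988 kJ/mol)(-2.069) = -10.3 kJ/mol
ΔG < 0, so the forward reaction is spontaneous (proceeds forward).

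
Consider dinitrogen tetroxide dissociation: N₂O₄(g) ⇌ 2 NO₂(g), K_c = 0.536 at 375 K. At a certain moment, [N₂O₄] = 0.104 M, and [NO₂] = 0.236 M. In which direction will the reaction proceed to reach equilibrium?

Q_c = [NO₂]² / [N₂O₄] = (0.236)² / (0.104) = 0.536
Q_c = 0.536 = K_c, so the system is already at equilibrium.

at equilibrium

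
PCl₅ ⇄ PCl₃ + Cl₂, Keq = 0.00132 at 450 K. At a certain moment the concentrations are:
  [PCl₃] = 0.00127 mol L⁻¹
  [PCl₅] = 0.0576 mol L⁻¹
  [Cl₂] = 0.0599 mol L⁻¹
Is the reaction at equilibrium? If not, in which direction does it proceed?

Q = [PCl₃]·[Cl₂] / [PCl₅] = (0.00127)·(0.0599) / (0.0576) = 0.00132
Q = 0.00132 = Keq, so the system is already at equilibrium.

no net change (already at equilibrium)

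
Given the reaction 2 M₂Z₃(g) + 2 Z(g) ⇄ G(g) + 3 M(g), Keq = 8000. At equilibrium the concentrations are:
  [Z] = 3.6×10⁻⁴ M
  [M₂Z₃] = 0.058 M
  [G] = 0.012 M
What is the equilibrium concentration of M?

At equilibrium, Keq = [G]·[M]³ / ([M₂Z₃]²·[Z]²) = 8000.
(0.012)·([M])³ / ((0.058)²·(3.6×10⁻⁴)²) = 8000
[M]³ = 2.91×10⁻⁴ ⇒ [M] = 0.066 M

[M] = 0.066 M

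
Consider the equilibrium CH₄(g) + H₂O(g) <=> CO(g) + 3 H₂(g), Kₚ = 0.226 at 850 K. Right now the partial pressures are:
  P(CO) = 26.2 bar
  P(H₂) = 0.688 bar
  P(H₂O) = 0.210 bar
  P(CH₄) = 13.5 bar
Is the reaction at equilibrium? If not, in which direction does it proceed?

Qₚ = P(CO)·P(H₂)³ / (P(CH₄)·P(H₂O)) = (26.2)·(0.688)³ / ((13.5)·(0.210)) = 3.01
Qₚ = 3.01 > Kₚ = 0.226, so the reverse reaction proceeds.

to the left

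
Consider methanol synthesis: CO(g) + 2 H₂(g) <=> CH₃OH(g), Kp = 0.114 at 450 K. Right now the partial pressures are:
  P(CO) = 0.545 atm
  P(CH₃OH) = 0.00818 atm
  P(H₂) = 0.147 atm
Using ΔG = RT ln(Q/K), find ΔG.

ΔG = 6.76 kJ/mol

Qp = P(CH₃OH) / (P(CO)·P(H₂)²) = (0.00818) / ((0.545)·(0.147)²) = 0.695
ΔG = RT ln(Qp/Kp) = (8.314 J mol⁻¹ K⁻¹)(450 K) × ln(0.695/0.114)
   = (3.741 kJ/mol)(1.808) = 6.76 kJ/mol
ΔG > 0, so the forward reaction is non-spontaneous (proceeds in reverse).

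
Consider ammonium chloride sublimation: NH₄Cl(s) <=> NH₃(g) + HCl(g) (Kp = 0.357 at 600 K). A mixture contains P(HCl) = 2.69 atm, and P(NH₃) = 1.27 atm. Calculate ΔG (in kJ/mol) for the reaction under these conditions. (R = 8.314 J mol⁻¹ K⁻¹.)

ΔG = 11.3 kJ/mol

(NH₄Cl is a pure solid — omitted from Qp.)
Qp = P(NH₃)·P(HCl) = (1.27)·(2.69) = 3.42
ΔG = RT ln(Qp/Kp) = (8.314 J mol⁻¹ K⁻¹)(600 K) × ln(3.42/0.357)
   = (4.988 kJ/mol)(2.260) = 11.3 kJ/mol
ΔG > 0, so the forward reaction is non-spontaneous (proceeds in reverse).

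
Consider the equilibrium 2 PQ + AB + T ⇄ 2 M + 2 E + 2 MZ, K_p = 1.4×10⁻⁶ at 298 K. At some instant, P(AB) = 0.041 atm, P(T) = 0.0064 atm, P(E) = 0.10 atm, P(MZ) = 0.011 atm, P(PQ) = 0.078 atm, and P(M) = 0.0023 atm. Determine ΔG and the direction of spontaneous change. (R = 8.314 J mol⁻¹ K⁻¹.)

ΔG = 2.61 kJ/mol; the forward reaction is non-spontaneous

Q_p = P(M)²·P(E)²·P(MZ)² / (P(PQ)²·P(AB)·P(T)) = (0.0023)²·(0.10)²·(0.011)² / ((0.078)²·(0.041)·(0.0064)) = 4.01×10⁻⁶
ΔG = RT ln(Q_p/K_p) = (8.314 J mol⁻¹ K⁻¹)(298 K) × ln(4.01×10⁻⁶/1.4×10⁻⁶)
   = (2.478 kJ/mol)(1.052) = 2.61 kJ/mol
ΔG > 0, so the forward reaction is non-spontaneous (proceeds in reverse).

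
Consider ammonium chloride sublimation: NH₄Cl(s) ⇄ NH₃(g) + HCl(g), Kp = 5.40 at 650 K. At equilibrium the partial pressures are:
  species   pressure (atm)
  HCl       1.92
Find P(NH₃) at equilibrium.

P(NH₃) = 2.81 atm

(NH₄Cl is a pure solid — omitted from Kp.)
At equilibrium, Kp = P(NH₃)·P(HCl) = 5.40.
(P(NH₃))·(1.92) = 5.40
P(NH₃) = 2.81 atm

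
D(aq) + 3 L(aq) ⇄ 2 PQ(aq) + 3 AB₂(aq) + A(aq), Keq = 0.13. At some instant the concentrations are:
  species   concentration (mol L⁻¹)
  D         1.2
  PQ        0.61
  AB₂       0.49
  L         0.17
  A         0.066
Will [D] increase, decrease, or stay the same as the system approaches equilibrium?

Q = [PQ]²·[AB₂]³·[A] / ([D]·[L]³) = (0.61)²·(0.49)³·(0.066) / ((1.2)·(0.17)³) = 0.49
Q = 0.49 > Keq = 0.13: net reverse reaction.
D is a reactant, so it increases.

increase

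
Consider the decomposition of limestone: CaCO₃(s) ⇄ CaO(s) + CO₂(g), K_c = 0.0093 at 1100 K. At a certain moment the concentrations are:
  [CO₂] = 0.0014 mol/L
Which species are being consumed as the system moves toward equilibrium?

(CaCO₃, CaO are pure solids — omitted from Q_c.)
Q_c = [CO₂] = 0.0014
Q_c = 0.0014 < K_c = 0.0093: net forward reaction.

CaCO₃ (reactants)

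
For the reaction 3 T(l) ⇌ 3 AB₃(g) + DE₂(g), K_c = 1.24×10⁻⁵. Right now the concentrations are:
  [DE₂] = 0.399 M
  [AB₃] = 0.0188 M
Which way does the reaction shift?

forward (toward products)

(T is a pure liquid — omitted from Q_c.)
Q_c = [AB₃]³·[DE₂] = (0.0188)³·(0.399) = 2.65×10⁻⁶
Q_c = 2.65×10⁻⁶ < K_c = 1.24×10⁻⁵, so the forward reaction proceeds.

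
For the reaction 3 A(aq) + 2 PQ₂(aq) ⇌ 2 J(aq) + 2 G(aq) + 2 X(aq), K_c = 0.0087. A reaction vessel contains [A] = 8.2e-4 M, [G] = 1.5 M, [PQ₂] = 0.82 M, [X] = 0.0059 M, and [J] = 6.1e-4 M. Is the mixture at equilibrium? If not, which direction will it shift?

no; Q > K, reaction proceeds in reverse

Q_c = [J]²·[G]²·[X]² / ([A]³·[PQ₂]²) = (6.1e-4)²·(1.5)²·(0.0059)² / ((8.2e-4)³·(0.82)²) = 0.079
Q_c = 0.079 > K_c = 0.0087: net reverse reaction.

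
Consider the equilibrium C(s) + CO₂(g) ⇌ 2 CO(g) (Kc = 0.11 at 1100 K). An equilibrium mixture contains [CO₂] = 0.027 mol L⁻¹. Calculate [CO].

[CO] = 0.054 mol L⁻¹

(C is a pure solid — omitted from Kc.)
At equilibrium, Kc = [CO]² / [CO₂] = 0.11.
([CO])² / (0.027) = 0.11
[CO]² = 0.00297 ⇒ [CO] = 0.054 mol L⁻¹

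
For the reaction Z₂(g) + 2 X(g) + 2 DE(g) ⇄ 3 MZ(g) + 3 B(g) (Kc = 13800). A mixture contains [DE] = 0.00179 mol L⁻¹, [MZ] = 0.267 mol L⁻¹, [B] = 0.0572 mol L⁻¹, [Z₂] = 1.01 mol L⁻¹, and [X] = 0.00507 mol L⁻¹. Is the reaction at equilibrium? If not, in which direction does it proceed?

toward reactants

Qc = [MZ]³·[B]³ / ([Z₂]·[X]²·[DE]²) = (0.267)³·(0.0572)³ / ((1.01)·(0.00507)²·(0.00179)²) = 42800
Qc = 42800 > Kc = 13800, so the reverse reaction proceeds.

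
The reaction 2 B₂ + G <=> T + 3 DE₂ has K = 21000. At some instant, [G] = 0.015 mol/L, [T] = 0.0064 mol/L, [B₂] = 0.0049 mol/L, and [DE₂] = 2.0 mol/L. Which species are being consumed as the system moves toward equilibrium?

Q = [T]·[DE₂]³ / ([B₂]²·[G]) = (0.0064)·(2.0)³ / ((0.0049)²·(0.015)) = 1.4e5
Q = 1.4e5 > K = 21000: net reverse reaction.

T, DE₂ (products)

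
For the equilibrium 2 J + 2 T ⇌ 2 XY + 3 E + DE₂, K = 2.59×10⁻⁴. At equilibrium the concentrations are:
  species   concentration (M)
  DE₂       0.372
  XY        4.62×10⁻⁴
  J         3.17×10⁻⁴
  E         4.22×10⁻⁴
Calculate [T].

[T] = 4.79×10⁻⁴ M

At equilibrium, K = [XY]²·[E]³·[DE₂] / ([J]²·[T]²) = 2.59×10⁻⁴.
(4.62×10⁻⁴)²·(4.22×10⁻⁴)³·(0.372) / ((3.17×10⁻⁴)²·([T])²) = 2.59×10⁻⁴
[T]² = 2.29×10⁻⁷ ⇒ [T] = 4.79×10⁻⁴ M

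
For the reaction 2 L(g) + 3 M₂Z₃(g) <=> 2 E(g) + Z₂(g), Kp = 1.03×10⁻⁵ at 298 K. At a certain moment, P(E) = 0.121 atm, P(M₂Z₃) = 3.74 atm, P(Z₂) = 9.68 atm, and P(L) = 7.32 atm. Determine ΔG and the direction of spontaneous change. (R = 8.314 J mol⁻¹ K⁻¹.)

ΔG = 3.94 kJ/mol; the forward reaction is non-spontaneous

Qp = P(E)²·P(Z₂) / (P(L)²·P(M₂Z₃)³) = (0.121)²·(9.68) / ((7.32)²·(3.74)³) = 5.06×10⁻⁵
ΔG = RT ln(Qp/Kp) = (8.314 J mol⁻¹ K⁻¹)(298 K) × ln(5.06×10⁻⁵/1.03×10⁻⁵)
   = (2.478 kJ/mol)(1.592) = 3.94 kJ/mol
ΔG > 0, so the forward reaction is non-spontaneous (proceeds in reverse).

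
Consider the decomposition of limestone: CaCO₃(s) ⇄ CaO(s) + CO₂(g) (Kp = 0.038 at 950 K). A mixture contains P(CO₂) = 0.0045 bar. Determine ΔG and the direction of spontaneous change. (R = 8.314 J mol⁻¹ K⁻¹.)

ΔG = -16.9 kJ/mol; the forward reaction is spontaneous

(CaCO₃, CaO are pure solids — omitted from Qp.)
Qp = P(CO₂) = 0.00450
ΔG = RT ln(Qp/Kp) = (8.314 J mol⁻¹ K⁻¹)(950 K) × ln(0.00450/0.038)
   = (7.898 kJ/mol)(-2.134) = -16.9 kJ/mol
ΔG < 0, so the forward reaction is spontaneous (proceeds forward).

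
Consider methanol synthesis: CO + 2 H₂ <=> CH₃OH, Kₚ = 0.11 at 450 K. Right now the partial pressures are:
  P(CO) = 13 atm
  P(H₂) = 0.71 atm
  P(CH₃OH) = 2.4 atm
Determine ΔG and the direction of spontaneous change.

ΔG = 4.50 kJ/mol; the forward reaction is non-spontaneous

Qₚ = P(CH₃OH) / (P(CO)·P(H₂)²) = (2.4) / ((13)·(0.71)²) = 0.366
ΔG = RT ln(Qₚ/Kₚ) = (8.314 J mol⁻¹ K⁻¹)(450 K) × ln(0.366/0.11)
   = (3.741 kJ/mol)(1.202) = 4.50 kJ/mol
ΔG > 0, so the forward reaction is non-spontaneous (proceeds in reverse).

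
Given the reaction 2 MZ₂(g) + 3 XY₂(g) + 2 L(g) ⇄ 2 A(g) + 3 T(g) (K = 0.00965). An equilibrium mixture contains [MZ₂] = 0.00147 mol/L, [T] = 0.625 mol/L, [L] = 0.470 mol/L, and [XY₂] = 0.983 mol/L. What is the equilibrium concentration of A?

[A] = 1.34e-4 mol/L

At equilibrium, K = [A]²·[T]³ / ([MZ₂]²·[XY₂]³·[L]²) = 0.00965.
([A])²·(0.625)³ / ((0.00147)²·(0.983)³·(0.470)²) = 0.00965
[A]² = 1.79e-8 ⇒ [A] = 1.34e-4 mol/L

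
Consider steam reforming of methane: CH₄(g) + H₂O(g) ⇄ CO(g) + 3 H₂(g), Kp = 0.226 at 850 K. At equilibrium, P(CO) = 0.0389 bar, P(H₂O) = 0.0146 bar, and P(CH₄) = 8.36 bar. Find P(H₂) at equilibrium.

At equilibrium, Kp = P(CO)·P(H₂)³ / (P(CH₄)·P(H₂O)) = 0.226.
(0.0389)·(P(H₂))³ / ((8.36)·(0.0146)) = 0.226
P(H₂)³ = 0.709 ⇒ P(H₂) = 0.892 bar

P(H₂) = 0.892 bar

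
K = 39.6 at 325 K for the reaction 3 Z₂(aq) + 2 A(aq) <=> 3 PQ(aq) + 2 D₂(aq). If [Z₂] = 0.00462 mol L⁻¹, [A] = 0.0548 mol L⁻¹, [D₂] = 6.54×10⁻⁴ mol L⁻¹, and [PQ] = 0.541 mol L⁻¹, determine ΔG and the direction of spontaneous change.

ΔG = 4.74 kJ/mol; the forward reaction is non-spontaneous

Q = [PQ]³·[D₂]² / ([Z₂]³·[A]²) = (0.541)³·(6.54×10⁻⁴)² / ((0.00462)³·(0.0548)²) = 229
ΔG = RT ln(Q/K) = (8.314 J mol⁻¹ K⁻¹)(325 K) × ln(229/39.6)
   = (2.702 kJ/mol)(1.755) = 4.74 kJ/mol
ΔG > 0, so the forward reaction is non-spontaneous (proceeds in reverse).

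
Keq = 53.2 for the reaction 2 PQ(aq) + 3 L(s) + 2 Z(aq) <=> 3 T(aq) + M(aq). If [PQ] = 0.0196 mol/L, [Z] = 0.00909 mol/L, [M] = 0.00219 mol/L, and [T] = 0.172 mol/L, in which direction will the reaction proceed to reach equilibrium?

toward reactants

(L is a pure solid — omitted from Q.)
Q = [T]³·[M] / ([PQ]²·[Z]²) = (0.172)³·(0.00219) / ((0.0196)²·(0.00909)²) = 351
Q = 351 > Keq = 53.2, so the reverse reaction proceeds.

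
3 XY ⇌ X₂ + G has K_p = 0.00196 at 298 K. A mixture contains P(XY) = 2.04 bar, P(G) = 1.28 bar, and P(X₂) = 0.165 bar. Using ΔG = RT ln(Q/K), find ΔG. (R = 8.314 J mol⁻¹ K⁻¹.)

ΔG = 6.30 kJ/mol

Q_p = P(X₂)·P(G) / P(XY)³ = (0.165)·(1.28) / (2.04)³ = 0.0249
ΔG = RT ln(Q_p/K_p) = (8.314 J mol⁻¹ K⁻¹)(298 K) × ln(0.0249/0.00196)
   = (2.478 kJ/mol)(2.542) = 6.30 kJ/mol
ΔG > 0, so the forward reaction is non-spontaneous (proceeds in reverse).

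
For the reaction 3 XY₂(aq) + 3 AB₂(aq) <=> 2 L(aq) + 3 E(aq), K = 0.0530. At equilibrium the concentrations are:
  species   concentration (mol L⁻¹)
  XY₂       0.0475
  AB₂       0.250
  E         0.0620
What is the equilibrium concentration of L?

At equilibrium, K = [L]²·[E]³ / ([XY₂]³·[AB₂]³) = 0.0530.
([L])²·(0.0620)³ / ((0.0475)³·(0.250)³) = 0.0530
[L]² = 3.72×10⁻⁴ ⇒ [L] = 0.0193 mol L⁻¹

[L] = 0.0193 mol L⁻¹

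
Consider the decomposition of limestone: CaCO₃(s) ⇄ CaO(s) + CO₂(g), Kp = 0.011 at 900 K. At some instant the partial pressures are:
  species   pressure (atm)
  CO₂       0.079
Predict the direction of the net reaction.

in the reverse direction

(CaCO₃, CaO are pure solids — omitted from Qp.)
Qp = P(CO₂) = 0.079
Qp = 0.079 > Kp = 0.011, so the reverse reaction proceeds.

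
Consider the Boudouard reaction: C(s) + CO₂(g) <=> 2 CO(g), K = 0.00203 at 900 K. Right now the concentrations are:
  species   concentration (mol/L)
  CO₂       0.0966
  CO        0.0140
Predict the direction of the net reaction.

no net change (already at equilibrium)

(C is a pure solid — omitted from Q.)
Q = [CO]² / [CO₂] = (0.0140)² / (0.0966) = 0.00203
Q = 0.00203 = K, so the system is already at equilibrium.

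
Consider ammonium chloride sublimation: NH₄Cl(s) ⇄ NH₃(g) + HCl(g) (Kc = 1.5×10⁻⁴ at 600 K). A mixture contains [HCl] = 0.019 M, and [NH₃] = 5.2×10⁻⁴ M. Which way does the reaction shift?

(NH₄Cl is a pure solid — omitted from Qc.)
Qc = [NH₃]·[HCl] = (5.2×10⁻⁴)·(0.019) = 9.9×10⁻⁶
Qc = 9.9×10⁻⁶ < Kc = 1.5×10⁻⁴, so the forward reaction proceeds.

in the forward direction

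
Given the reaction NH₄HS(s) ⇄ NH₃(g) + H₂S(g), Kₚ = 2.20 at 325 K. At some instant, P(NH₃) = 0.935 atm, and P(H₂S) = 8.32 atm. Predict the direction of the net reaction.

toward reactants

(NH₄HS is a pure solid — omitted from Qₚ.)
Qₚ = P(NH₃)·P(H₂S) = (0.935)·(8.32) = 7.78
Qₚ = 7.78 > Kₚ = 2.20, so the reverse reaction proceeds.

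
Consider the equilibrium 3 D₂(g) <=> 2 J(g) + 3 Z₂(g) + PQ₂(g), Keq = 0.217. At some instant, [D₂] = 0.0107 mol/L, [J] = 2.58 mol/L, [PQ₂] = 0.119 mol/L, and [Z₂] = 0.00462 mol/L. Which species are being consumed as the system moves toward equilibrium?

Q = [J]²·[Z₂]³·[PQ₂] / [D₂]³ = (2.58)²·(0.00462)³·(0.119) / (0.0107)³ = 0.0638
Q = 0.0638 < Keq = 0.217: net forward reaction.

D₂ (reactants)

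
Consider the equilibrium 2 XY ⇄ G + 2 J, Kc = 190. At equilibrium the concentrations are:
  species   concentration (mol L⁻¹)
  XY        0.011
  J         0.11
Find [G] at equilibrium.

[G] = 1.9 mol L⁻¹

At equilibrium, Kc = [G]·[J]² / [XY]² = 190.
([G])·(0.11)² / (0.011)² = 190
[G] = 1.90 = 1.9 mol L⁻¹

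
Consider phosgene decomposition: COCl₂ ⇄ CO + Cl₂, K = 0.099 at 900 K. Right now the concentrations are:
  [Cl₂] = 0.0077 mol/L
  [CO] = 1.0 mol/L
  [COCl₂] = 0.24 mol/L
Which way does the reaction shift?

in the forward direction

Q = [CO]·[Cl₂] / [COCl₂] = (1.0)·(0.0077) / (0.24) = 0.032
Q = 0.032 < K = 0.099, so the forward reaction proceeds.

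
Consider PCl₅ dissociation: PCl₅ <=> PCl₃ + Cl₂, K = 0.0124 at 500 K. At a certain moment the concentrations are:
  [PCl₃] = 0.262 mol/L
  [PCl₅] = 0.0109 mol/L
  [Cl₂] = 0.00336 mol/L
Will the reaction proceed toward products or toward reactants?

in the reverse direction

Q = [PCl₃]·[Cl₂] / [PCl₅] = (0.262)·(0.00336) / (0.0109) = 0.0808
Q = 0.0808 > K = 0.0124, so the reverse reaction proceeds.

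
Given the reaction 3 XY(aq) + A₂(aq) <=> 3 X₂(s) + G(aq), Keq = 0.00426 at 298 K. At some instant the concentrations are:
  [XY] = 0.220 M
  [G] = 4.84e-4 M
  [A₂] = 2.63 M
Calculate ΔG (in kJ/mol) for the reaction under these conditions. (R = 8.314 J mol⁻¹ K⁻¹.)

(X₂ is a pure solid — omitted from Q.)
Q = [G] / ([XY]³·[A₂]) = (4.84e-4) / ((0.220)³·(2.63)) = 0.0173
ΔG = RT ln(Q/Keq) = (8.314 J mol⁻¹ K⁻¹)(298 K) × ln(0.0173/0.00426)
   = (2.478 kJ/mol)(1.401) = 3.47 kJ/mol
ΔG > 0, so the forward reaction is non-spontaneous (proceeds in reverse).

ΔG = 3.47 kJ/mol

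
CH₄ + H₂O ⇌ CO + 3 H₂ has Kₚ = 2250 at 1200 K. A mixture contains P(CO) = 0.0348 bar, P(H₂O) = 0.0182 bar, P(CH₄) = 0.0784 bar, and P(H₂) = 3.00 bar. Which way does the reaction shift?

Qₚ = P(CO)·P(H₂)³ / (P(CH₄)·P(H₂O)) = (0.0348)·(3.00)³ / ((0.0784)·(0.0182)) = 658
Qₚ = 658 < Kₚ = 2250, so the forward reaction proceeds.

toward products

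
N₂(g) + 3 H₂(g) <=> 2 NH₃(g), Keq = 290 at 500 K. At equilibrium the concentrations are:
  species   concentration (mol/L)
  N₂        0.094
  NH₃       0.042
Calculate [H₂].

[H₂] = 0.040 mol/L

At equilibrium, Keq = [NH₃]² / ([N₂]·[H₂]³) = 290.
(0.042)² / ((0.094)·([H₂])³) = 290
[H₂]³ = 6.47e-5 ⇒ [H₂] = 0.040 mol/L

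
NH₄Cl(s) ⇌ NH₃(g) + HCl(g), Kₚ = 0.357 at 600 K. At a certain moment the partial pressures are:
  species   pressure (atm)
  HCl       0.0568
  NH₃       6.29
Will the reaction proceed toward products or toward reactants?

(NH₄Cl is a pure solid — omitted from Qₚ.)
Qₚ = P(NH₃)·P(HCl) = (6.29)·(0.0568) = 0.357
Qₚ = 0.357 = Kₚ, so the system is already at equilibrium.

no net change (already at equilibrium)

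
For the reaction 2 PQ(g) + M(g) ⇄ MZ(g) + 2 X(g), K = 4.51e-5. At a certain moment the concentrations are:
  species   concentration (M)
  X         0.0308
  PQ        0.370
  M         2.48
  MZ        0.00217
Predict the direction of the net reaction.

Q = [MZ]·[X]² / ([PQ]²·[M]) = (0.00217)·(0.0308)² / ((0.370)²·(2.48)) = 6.06e-6
Q = 6.06e-6 < K = 4.51e-5, so the forward reaction proceeds.

toward products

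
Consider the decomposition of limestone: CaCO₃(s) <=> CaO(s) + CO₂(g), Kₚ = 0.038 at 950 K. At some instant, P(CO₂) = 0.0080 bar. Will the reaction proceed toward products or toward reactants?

in the forward direction

(CaCO₃, CaO are pure solids — omitted from Qₚ.)
Qₚ = P(CO₂) = 0.0080
Qₚ = 0.0080 < Kₚ = 0.038, so the forward reaction proceeds.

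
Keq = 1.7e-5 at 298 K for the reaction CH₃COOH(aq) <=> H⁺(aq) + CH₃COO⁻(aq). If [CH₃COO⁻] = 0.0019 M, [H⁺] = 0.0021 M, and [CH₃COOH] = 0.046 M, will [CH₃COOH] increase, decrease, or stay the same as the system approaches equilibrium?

Q = [H⁺]·[CH₃COO⁻] / [CH₃COOH] = (0.0021)·(0.0019) / (0.046) = 8.7e-5
Q = 8.7e-5 > Keq = 1.7e-5: net reverse reaction.
CH₃COOH is a reactant, so it increases.

increase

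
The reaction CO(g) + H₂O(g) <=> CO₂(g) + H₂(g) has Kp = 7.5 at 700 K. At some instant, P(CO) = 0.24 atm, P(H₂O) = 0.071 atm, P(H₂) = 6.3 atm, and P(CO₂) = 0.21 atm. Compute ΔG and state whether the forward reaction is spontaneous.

Qp = P(CO₂)·P(H₂) / (P(CO)·P(H₂O)) = (0.21)·(6.3) / ((0.24)·(0.071)) = 77.6
ΔG = RT ln(Qp/Kp) = (8.314 J mol⁻¹ K⁻¹)(700 K) × ln(77.6/7.5)
   = (5.820 kJ/mol)(2.337) = 13.6 kJ/mol
ΔG > 0, so the forward reaction is non-spontaneous (proceeds in reverse).

ΔG = 13.6 kJ/mol; the forward reaction is non-spontaneous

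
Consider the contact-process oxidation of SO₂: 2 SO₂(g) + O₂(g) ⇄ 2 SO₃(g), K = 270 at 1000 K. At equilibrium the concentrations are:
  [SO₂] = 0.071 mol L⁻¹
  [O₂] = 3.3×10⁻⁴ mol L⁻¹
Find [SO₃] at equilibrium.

At equilibrium, K = [SO₃]² / ([SO₂]²·[O₂]) = 270.
([SO₃])² / ((0.071)²·(3.3×10⁻⁴)) = 270
[SO₃]² = 4.49×10⁻⁴ ⇒ [SO₃] = 0.021 mol L⁻¹

[SO₃] = 0.021 mol L⁻¹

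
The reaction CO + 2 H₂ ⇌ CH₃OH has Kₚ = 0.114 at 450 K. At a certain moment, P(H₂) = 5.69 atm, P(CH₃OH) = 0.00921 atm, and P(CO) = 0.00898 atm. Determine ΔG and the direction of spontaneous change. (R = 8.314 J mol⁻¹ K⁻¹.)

ΔG = -4.79 kJ/mol; the forward reaction is spontaneous

Qₚ = P(CH₃OH) / (P(CO)·P(H₂)²) = (0.00921) / ((0.00898)·(5.69)²) = 0.0317
ΔG = RT ln(Qₚ/Kₚ) = (8.314 J mol⁻¹ K⁻¹)(450 K) × ln(0.0317/0.114)
   = (3.741 kJ/mol)(-1.280) = -4.79 kJ/mol
ΔG < 0, so the forward reaction is spontaneous (proceeds forward).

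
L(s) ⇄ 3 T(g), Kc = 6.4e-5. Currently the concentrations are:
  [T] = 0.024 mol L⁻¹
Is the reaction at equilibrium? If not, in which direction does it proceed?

(L is a pure solid — omitted from Qc.)
Qc = [T]³ = (0.024)³ = 1.4e-5
Qc = 1.4e-5 < Kc = 6.4e-5, so the forward reaction proceeds.

forward (toward products)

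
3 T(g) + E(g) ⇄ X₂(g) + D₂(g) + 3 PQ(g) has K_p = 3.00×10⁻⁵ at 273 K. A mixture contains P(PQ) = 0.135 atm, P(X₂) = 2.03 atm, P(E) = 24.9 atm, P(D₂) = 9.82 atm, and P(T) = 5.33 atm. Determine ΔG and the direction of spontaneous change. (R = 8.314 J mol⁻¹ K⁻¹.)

ΔG = -1.90 kJ/mol; the forward reaction is spontaneous

Q_p = P(X₂)·P(D₂)·P(PQ)³ / (P(T)³·P(E)) = (2.03)·(9.82)·(0.135)³ / ((5.33)³·(24.9)) = 1.30×10⁻⁵
ΔG = RT ln(Q_p/K_p) = (8.314 J mol⁻¹ K⁻¹)(273 K) × ln(1.30×10⁻⁵/3.00×10⁻⁵)
   = (2.270 kJ/mol)(-0.8362) = -1.90 kJ/mol
ΔG < 0, so the forward reaction is spontaneous (proceeds forward).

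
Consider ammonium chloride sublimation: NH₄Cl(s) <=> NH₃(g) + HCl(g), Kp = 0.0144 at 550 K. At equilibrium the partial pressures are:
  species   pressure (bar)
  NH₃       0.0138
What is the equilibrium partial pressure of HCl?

(NH₄Cl is a pure solid — omitted from Kp.)
At equilibrium, Kp = P(NH₃)·P(HCl) = 0.0144.
(0.0138)·(P(HCl)) = 0.0144
P(HCl) = 1.04 bar

P(HCl) = 1.04 bar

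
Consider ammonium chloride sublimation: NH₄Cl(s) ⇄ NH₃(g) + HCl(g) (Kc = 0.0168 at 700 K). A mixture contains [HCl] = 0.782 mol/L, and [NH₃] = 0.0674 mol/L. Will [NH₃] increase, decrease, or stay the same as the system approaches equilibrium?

decrease

(NH₄Cl is a pure solid — omitted from Qc.)
Qc = [NH₃]·[HCl] = (0.0674)·(0.782) = 0.0527
Qc = 0.0527 > Kc = 0.0168: net reverse reaction.
NH₃ is a product, so it decreases.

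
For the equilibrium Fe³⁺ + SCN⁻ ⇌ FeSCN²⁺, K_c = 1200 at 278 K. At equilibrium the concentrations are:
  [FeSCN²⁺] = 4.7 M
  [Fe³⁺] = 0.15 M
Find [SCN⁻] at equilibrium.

[SCN⁻] = 0.026 M

At equilibrium, K_c = [FeSCN²⁺] / ([Fe³⁺]·[SCN⁻]) = 1200.
(4.7) / ((0.15)·([SCN⁻])) = 1200
[SCN⁻] = 0.0261 = 0.026 M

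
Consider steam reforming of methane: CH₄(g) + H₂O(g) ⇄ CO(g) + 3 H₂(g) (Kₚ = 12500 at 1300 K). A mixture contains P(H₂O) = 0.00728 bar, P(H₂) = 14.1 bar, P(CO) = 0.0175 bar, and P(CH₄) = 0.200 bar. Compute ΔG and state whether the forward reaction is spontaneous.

ΔG = 10.7 kJ/mol; the forward reaction is non-spontaneous

Qₚ = P(CO)·P(H₂)³ / (P(CH₄)·P(H₂O)) = (0.0175)·(14.1)³ / ((0.200)·(0.00728)) = 33700
ΔG = RT ln(Qₚ/Kₚ) = (8.314 J mol⁻¹ K⁻¹)(1300 K) × ln(33700/12500)
   = (10.81 kJ/mol)(0.9918) = 10.7 kJ/mol
ΔG > 0, so the forward reaction is non-spontaneous (proceeds in reverse).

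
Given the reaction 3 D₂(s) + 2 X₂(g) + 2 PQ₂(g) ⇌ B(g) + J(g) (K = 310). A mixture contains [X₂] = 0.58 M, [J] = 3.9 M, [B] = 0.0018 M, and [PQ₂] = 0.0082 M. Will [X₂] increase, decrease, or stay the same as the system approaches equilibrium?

(D₂ is a pure solid — omitted from Q.)
Q = [B]·[J] / ([X₂]²·[PQ₂]²) = (0.0018)·(3.9) / ((0.58)²·(0.0082)²) = 310
Q = 310 = K; the system is at equilibrium.

stay the same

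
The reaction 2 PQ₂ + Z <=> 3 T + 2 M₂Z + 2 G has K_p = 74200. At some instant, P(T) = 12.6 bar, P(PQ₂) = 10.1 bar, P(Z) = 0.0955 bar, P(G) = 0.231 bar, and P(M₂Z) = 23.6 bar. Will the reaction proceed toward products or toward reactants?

in the forward direction

Q_p = P(T)³·P(M₂Z)²·P(G)² / (P(PQ₂)²·P(Z)) = (12.6)³·(23.6)²·(0.231)² / ((10.1)²·(0.0955)) = 6100
Q_p = 6100 < K_p = 74200, so the forward reaction proceeds.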